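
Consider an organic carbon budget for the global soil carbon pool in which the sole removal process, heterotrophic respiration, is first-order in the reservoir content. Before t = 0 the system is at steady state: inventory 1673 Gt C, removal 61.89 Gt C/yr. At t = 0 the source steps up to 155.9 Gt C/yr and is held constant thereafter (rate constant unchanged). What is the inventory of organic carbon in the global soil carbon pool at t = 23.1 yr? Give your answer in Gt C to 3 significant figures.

3130 Gt C

The sink rate constant is k = F₀/M₀ = 61.89/1673 = 0.03699 yr⁻¹.
Solving dM/dt = F₁ − kM with M(0) = M₀ gives M(t) = F₁/k + (M₀ − F₁/k)·e^(−kt).
F₁/k = 155.9/0.03699 = 4214.3 Gt C; kt = 0.03699 × 23.1 = 0.8545, e^(−kt) = 0.4255.
M(23.1) = 4214.3 + (1673 − 4214.3) × 0.4255 = 4214.3 − 1081 = 3133.0 Gt C.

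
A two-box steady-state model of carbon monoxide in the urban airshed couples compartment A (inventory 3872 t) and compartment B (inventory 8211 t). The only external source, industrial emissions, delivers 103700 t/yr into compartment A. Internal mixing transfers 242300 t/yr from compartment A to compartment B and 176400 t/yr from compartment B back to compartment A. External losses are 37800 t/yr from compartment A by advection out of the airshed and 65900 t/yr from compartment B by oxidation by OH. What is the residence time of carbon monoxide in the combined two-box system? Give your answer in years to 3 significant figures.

0.117 yr

Residence time in the combined system uses the total inventory and the total *external* removal — internal exchanges between the two boxes cancel.
M_total = 3872 + 8211 = 12083 t.
ΣF_external_out = 37800 + 65900 = 103700 t/yr.
τ = M_total / ΣF_ext = 12083 / 103700 = 0.1165 yr.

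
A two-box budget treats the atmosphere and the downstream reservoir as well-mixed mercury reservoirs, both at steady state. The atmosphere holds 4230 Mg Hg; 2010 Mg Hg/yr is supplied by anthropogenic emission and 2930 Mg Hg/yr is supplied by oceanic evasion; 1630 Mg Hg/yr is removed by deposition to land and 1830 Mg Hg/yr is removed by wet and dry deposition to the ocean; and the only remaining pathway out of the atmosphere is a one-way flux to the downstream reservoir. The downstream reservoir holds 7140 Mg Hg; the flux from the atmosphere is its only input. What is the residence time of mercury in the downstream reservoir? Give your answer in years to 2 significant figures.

4.8 yr

Balance the atmosphere: ΣF_in = 2010 + 2930 = 4940.0 Mg Hg/yr.
Flux to the downstream reservoir = ΣF_in − (1630 + 1830) = 1480.0 Mg Hg/yr.
At steady state the output of the downstream reservoir equals its input, 1480.0 Mg Hg/yr.
τ = M / F = 7140 / 1480.0 = 4.824 yr.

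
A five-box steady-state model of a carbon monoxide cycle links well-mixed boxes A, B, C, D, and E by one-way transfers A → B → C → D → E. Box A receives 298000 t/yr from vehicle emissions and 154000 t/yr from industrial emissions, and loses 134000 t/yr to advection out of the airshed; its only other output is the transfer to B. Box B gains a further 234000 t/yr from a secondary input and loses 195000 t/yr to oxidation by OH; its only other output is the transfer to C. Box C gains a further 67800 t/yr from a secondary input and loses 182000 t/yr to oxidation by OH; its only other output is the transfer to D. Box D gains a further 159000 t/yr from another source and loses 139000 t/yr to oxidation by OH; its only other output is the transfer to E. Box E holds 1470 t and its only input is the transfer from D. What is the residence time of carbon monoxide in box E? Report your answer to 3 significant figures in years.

0.00559 yr

Box A: F(A→B) = (298000 + 154000) − 134000 = 318000 t/yr.
Box B: F(B→C) = (318000 + 234000) − 195000 = 357000 t/yr.
Box C: F(C→D) = (357000 + 67800) − 182000 = 242800 t/yr.
Box D: F(D→E) = (242800 + 159000) − 139000 = 262800 t/yr.
Box E throughput = its input = 262800 t/yr; τ = 1470 / 262800 = 0.005594 yr.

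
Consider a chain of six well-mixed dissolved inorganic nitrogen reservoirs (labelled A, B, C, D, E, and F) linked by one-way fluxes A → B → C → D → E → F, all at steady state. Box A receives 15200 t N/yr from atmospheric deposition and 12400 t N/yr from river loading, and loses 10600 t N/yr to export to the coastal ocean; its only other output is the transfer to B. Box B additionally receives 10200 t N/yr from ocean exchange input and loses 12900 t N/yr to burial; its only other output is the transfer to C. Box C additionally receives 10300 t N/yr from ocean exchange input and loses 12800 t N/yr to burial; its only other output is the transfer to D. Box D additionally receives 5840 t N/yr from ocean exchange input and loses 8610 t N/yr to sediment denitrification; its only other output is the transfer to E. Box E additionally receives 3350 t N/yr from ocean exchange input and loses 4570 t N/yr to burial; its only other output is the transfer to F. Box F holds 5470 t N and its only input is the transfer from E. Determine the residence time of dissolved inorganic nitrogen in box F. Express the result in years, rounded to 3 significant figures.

Box A: F(A→B) = (15200 + 12400) − 10600 = 17000 t N/yr.
Box B: F(B→C) = (17000 + 10200) − 12900 = 14300 t N/yr.
Box C: F(C→D) = (14300 + 10300) − 12800 = 11800 t N/yr.
Box D: F(D→E) = (11800 + 5840) − 8610 = 9030.0 t N/yr.
Box E: F(E→F) = (9030.0 + 3350) − 4570 = 7810.0 t N/yr.
Box F throughput = its input = 7810.0 t N/yr; τ = 5470 / 7810.0 = 0.7004 yr.

0.700 yr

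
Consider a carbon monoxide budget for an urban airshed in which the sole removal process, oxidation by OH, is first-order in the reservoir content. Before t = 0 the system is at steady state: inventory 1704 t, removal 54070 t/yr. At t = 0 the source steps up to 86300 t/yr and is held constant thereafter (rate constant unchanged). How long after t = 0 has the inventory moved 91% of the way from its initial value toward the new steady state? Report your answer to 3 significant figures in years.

0.0759 yr

τ = M₀/F₀ = 1704/54070 = 0.03151 yr.
The remaining gap fraction is e^(−t/τ); 91% covered ⇒ e^(−t/τ) = 0.0900.
t = −τ ln(0.0900) = 0.03151 × 2.408 = 0.07589 yr.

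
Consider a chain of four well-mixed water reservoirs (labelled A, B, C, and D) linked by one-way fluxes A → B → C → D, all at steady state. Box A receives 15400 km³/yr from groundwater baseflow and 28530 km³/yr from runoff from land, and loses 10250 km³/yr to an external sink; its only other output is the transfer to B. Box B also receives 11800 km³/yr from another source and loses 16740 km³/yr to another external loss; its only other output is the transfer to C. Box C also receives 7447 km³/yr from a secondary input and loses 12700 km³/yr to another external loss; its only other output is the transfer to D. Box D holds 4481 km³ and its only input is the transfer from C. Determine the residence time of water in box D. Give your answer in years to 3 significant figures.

Box A: F(A→B) = (15400 + 28530) − 10250 = 33680 km³/yr.
Box B: F(B→C) = (33680 + 11800) − 16740 = 28740 km³/yr.
Box C: F(C→D) = (28740 + 7447) − 12700 = 23487 km³/yr.
Box D throughput = its input = 23487 km³/yr; τ = 4481 / 23487 = 0.1908 yr.

0.191 yr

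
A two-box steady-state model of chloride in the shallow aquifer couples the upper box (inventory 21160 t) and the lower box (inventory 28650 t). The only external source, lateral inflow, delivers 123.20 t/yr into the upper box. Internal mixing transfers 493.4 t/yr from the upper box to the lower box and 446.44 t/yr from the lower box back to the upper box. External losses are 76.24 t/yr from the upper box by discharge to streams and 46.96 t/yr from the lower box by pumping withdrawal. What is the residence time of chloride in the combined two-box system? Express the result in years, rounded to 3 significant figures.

For the system as a whole, the A↔B exchange is internal and contributes nothing to the throughput; only the external sinks remove mass.
M_total = 21160 + 28650 = 49810 t.
ΣF_external_out = 76.24 + 46.96 = 123.20 t/yr.
τ = M_total / ΣF_ext = 49810 / 123.20 = 404.3 yr.

404 yr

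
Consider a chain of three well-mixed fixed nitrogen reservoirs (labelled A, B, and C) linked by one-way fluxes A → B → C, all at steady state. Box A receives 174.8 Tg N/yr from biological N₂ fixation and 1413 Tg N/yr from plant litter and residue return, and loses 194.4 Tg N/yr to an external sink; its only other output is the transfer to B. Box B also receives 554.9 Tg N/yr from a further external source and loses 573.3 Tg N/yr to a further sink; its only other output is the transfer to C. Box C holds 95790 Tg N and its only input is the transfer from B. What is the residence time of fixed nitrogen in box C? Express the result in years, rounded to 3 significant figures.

69.7 yr

Box A: F(A→B) = (174.8 + 1413) − 194.4 = 1393.4 Tg N/yr.
Box B: F(B→C) = (1393.4 + 554.9) − 573.3 = 1375.0 Tg N/yr.
Box C throughput = its input = 1375.0 Tg N/yr; τ = 95790 / 1375.0 = 69.67 yr.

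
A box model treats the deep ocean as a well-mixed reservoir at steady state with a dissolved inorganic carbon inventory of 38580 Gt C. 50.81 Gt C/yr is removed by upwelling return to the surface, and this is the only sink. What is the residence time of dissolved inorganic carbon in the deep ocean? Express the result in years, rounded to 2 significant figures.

760 yr

τ = M / F = 38580 / 50.81 = 759.3 yr.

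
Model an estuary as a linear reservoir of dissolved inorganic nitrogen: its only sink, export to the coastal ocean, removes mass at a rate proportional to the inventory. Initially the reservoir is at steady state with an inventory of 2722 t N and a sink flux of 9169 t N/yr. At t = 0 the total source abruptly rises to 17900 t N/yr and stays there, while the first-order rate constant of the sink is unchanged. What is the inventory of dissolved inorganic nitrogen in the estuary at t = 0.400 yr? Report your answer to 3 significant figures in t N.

4640 t N

Residence time τ = M₀/F₀ = 0.2969 yr. The eventual steady state is M_∞ = M₀·(F₁/F₀) = 2722 × 17900/9169 = 5314.0 t N.
The anomaly ΔM(t) = M(t) − M_∞ decays as ΔM₀·e^(−t/τ) with ΔM₀ = 2722 − 5314.0 = −2592 t N.
At t = 0.400 yr, e^(−t/τ) = e^(−1.347) = 0.2599, so ΔM = −673.7 t N and M = 5314.0 − 673.7 = 4640.3 t N.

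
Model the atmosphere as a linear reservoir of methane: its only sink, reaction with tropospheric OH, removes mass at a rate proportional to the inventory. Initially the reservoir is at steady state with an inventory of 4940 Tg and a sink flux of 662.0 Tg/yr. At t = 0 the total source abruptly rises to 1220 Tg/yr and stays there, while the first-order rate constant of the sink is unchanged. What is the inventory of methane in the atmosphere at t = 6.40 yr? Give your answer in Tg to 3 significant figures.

Residence time τ = M₀/F₀ = 7.462 yr. The eventual steady state is M_∞ = M₀·(F₁/F₀) = 4940 × 1220/662.0 = 9103.9 Tg.
The anomaly ΔM(t) = M(t) − M_∞ decays as ΔM₀·e^(−t/τ) with ΔM₀ = 4940 − 9103.9 = −4164 Tg.
At t = 6.40 yr, e^(−t/τ) = e^(−0.8577) = 0.4242, so ΔM = −1766 Tg and M = 9103.9 − 1766 = 7337.8 Tg.

7340 Tg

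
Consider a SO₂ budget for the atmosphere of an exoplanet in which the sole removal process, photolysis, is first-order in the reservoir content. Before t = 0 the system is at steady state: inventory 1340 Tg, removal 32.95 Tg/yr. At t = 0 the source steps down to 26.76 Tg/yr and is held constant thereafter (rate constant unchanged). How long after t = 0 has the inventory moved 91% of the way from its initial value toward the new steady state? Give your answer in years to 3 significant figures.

97.9 yr

τ = M₀/F₀ = 1340/32.95 = 40.67 yr.
The remaining gap fraction is e^(−t/τ); 91% covered ⇒ e^(−t/τ) = 0.0900.
t = −τ ln(0.0900) = 40.67 × 2.408 = 97.93 yr.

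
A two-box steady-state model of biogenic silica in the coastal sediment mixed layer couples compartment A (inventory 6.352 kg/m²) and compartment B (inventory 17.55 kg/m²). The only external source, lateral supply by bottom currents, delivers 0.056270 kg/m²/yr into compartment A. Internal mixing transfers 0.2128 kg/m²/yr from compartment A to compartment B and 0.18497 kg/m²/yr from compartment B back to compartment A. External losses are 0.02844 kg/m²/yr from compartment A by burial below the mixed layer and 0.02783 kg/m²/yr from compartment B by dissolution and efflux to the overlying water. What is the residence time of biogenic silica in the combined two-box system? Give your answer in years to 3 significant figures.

425 yr

Treat the two boxes together as one reservoir: the mixing fluxes between them are internal recycling, so τ = ΣM / Σ(external losses).
M_total = 6.352 + 17.55 = 23.902 kg/m².
ΣF_external_out = 0.02844 + 0.02783 = 0.056270 kg/m²/yr.
τ = M_total / ΣF_ext = 23.902 / 0.056270 = 424.8 yr.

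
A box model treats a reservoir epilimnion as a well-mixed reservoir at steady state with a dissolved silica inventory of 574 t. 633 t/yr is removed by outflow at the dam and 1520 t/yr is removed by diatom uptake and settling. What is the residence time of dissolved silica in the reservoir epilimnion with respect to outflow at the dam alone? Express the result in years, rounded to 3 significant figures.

Residence time with respect to a single sink: τ = M / F_sink.
τ = 574 / 633 = 0.9068 yr.

0.907 yr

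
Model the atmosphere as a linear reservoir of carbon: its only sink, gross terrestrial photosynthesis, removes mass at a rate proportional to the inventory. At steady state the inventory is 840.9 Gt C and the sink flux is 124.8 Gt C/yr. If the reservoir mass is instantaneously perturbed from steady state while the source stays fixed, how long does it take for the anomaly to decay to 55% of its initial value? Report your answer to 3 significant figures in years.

4.03 yr

For a linear reservoir the anomaly decays as exp(−t/τ) with τ = M/F = 840.9/124.8 = 6.738 yr.
exp(−t/τ) = 0.55 ⇒ t = −τ ln(0.55) = 6.738 × 0.5978 = 4.028 yr.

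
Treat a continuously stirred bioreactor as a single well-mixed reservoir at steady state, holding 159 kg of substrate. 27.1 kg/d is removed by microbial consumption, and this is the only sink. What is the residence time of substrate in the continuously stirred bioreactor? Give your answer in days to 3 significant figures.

τ = M / F = 159 / 27.1 = 5.867 d.

5.87 d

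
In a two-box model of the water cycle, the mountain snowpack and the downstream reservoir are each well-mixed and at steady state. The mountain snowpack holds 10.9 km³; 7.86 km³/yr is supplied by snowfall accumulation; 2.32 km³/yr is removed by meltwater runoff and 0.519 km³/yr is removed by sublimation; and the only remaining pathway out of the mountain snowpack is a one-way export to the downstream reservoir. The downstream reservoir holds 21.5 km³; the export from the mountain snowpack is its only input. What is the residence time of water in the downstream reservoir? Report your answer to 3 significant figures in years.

4.28 yr

Balance the mountain snowpack: ΣF_in = 7.8600 km³/yr.
Export to the downstream reservoir = ΣF_in − (2.32 + 0.519) = 5.0210 km³/yr.
At steady state the output of the downstream reservoir equals its input, 5.0210 km³/yr.
τ = M / F = 21.5 / 5.0210 = 4.282 yr.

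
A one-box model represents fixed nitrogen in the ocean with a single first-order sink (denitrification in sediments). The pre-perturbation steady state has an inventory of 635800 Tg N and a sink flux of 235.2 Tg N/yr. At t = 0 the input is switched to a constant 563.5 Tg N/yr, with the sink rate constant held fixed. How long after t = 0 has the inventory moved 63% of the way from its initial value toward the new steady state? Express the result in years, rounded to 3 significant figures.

τ = M₀/F₀ = 635800/235.2 = 2703 yr.
The remaining gap fraction is e^(−t/τ); 63% covered ⇒ e^(−t/τ) = 0.370.
t = −τ ln(0.370) = 2703 × 0.9943 = 2688 yr.

2690 yr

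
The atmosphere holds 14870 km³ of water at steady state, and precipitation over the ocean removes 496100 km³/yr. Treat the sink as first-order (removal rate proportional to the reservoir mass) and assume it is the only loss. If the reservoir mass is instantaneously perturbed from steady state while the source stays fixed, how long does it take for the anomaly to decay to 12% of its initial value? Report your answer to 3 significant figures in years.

0.0636 yr

For a linear reservoir the anomaly decays as exp(−t/τ) with τ = M/F = 14870/496100 = 0.02997 yr.
exp(−t/τ) = 0.12 ⇒ t = −τ ln(0.12) = 0.02997 × 2.120 = 0.06355 yr.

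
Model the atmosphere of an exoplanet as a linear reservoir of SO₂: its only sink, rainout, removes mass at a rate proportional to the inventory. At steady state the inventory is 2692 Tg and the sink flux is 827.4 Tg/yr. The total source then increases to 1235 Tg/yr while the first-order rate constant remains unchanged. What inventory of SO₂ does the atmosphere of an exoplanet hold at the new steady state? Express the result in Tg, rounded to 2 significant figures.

Rate constant k = F/M = 827.4 / 2692 = 0.3074 yr⁻¹.
At the new steady state, source = k·M_new ⇒ M_new = 1235 / 0.3074 = 4018 Tg.
(Equivalently M_new = M × F_new/F_old = 2692 × 1235/827.4.)

4000 Tg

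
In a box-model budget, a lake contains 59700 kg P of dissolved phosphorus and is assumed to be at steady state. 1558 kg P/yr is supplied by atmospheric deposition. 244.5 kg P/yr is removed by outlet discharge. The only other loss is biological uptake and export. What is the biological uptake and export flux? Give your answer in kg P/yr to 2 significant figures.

1300 kg P/yr

At steady state ΣF_in = ΣF_out.
ΣF_in = 1558.0 kg P/yr.
Biological uptake and export flux = ΣF_in − (244.5) = 1558.0 − 244.5 = 1314 kg P/yr.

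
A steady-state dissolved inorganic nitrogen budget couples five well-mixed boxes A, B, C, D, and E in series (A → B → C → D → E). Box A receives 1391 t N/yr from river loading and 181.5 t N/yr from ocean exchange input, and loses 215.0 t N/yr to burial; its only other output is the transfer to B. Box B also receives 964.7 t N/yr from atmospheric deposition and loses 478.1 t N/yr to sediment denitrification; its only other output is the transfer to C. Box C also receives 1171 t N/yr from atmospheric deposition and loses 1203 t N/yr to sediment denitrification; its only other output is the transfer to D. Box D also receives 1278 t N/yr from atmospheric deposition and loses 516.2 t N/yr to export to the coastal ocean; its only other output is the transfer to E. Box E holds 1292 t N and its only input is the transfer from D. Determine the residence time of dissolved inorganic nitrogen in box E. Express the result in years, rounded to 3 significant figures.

0.502 yr

Box A: F(A→B) = (1391 + 181.5) − 215.0 = 1357.5 t N/yr.
Box B: F(B→C) = (1357.5 + 964.7) − 478.1 = 1844.1 t N/yr.
Box C: F(C→D) = (1844.1 + 1171) − 1203 = 1812.1 t N/yr.
Box D: F(D→E) = (1812.1 + 1278) − 516.2 = 2573.9 t N/yr.
Box E throughput = its input = 2573.9 t N/yr; τ = 1292 / 2573.9 = 0.5020 yr.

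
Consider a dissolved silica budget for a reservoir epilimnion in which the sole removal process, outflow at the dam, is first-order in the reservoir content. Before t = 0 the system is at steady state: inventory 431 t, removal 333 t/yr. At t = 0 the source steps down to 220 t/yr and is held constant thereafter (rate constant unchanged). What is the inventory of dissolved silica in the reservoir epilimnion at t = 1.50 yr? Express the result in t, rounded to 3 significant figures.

Residence time τ = M₀/F₀ = 1.294 yr. The eventual steady state is M_∞ = M₀·(F₁/F₀) = 431 × 220/333 = 284.74 t.
The anomaly ΔM(t) = M(t) − M_∞ decays as ΔM₀·e^(−t/τ) with ΔM₀ = 431 − 284.74 = 146.3 t.
At t = 1.50 yr, e^(−t/τ) = e^(−1.159) = 0.3138, so ΔM = 45.90 t and M = 284.74 + 45.90 = 330.64 t.

331 t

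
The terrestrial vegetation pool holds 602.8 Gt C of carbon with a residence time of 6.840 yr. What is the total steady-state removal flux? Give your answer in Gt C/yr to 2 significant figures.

F = M / τ = 602.8 / 6.840 = 88.13 Gt C/yr.

88 Gt C/yr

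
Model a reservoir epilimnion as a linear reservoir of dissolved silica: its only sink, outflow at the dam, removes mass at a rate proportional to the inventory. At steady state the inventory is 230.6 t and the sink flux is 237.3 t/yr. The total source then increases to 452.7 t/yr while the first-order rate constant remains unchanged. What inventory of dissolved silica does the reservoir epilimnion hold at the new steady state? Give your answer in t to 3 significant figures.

440 t

Rate constant k = F/M = 237.3 / 230.6 = 1.029 yr⁻¹.
At the new steady state, source = k·M_new ⇒ M_new = 452.7 / 1.029 = 439.9 t.
(Equivalently M_new = M × F_new/F_old = 230.6 × 452.7/237.3.)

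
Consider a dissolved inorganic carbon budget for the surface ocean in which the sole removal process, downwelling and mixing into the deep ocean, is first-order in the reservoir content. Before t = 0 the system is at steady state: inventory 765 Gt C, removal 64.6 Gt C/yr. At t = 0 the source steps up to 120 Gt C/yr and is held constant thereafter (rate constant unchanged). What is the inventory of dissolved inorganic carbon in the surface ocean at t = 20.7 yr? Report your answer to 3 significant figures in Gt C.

1310 Gt C

Residence time τ = M₀/F₀ = 11.84 yr. The eventual steady state is M_∞ = M₀·(F₁/F₀) = 765 × 120/64.6 = 1421.1 Gt C.
The anomaly ΔM(t) = M(t) − M_∞ decays as ΔM₀·e^(−t/τ) with ΔM₀ = 765 − 1421.1 = −656.1 Gt C.
At t = 20.7 yr, e^(−t/τ) = e^(−1.748) = 0.1741, so ΔM = −114.2 Gt C and M = 1421.1 − 114.2 = 1306.8 Gt C.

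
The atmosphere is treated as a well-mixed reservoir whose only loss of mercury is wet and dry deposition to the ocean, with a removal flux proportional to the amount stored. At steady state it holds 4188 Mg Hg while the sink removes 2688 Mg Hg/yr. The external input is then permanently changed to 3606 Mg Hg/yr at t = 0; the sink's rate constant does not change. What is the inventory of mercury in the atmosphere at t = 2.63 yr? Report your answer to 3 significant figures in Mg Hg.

5350 Mg Hg

The sink rate constant is k = F₀/M₀ = 2688/4188 = 0.6418 yr⁻¹.
Solving dM/dt = F₁ − kM with M(0) = M₀ gives M(t) = F₁/k + (M₀ − F₁/k)·e^(−kt).
F₁/k = 3606/0.6418 = 5618.3 Mg Hg; kt = 0.6418 × 2.63 = 1.688, e^(−kt) = 0.1849.
M(2.63) = 5618.3 + (4188 − 5618.3) × 0.1849 = 5618.3 − 264.4 = 5353.8 Mg Hg.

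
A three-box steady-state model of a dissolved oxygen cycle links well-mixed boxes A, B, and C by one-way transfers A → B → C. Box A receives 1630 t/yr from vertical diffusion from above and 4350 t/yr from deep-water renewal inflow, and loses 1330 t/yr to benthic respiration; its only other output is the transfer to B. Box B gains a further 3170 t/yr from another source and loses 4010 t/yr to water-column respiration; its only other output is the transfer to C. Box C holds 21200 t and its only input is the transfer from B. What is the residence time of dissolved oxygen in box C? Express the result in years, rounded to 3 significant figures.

5.56 yr

Box A: F(A→B) = (1630 + 4350) − 1330 = 4650.0 t/yr.
Box B: F(B→C) = (4650.0 + 3170) − 4010 = 3810.0 t/yr.
Box C throughput = its input = 3810.0 t/yr; τ = 21200 / 3810.0 = 5.564 yr.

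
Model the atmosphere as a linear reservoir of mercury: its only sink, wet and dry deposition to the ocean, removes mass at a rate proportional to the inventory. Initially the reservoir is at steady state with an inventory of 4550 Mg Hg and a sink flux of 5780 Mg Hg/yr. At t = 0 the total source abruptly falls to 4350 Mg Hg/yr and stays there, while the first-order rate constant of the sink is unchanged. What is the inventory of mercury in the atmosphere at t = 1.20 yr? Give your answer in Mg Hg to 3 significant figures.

3670 Mg Hg

The sink rate constant is k = F₀/M₀ = 5780/4550 = 1.270 yr⁻¹.
Solving dM/dt = F₁ − kM with M(0) = M₀ gives M(t) = F₁/k + (M₀ − F₁/k)·e^(−kt).
F₁/k = 4350/1.270 = 3424.3 Mg Hg; kt = 1.270 × 1.20 = 1.524, e^(−kt) = 0.2178.
M(1.20) = 3424.3 + (4550 − 3424.3) × 0.2178 = 3424.3 + 245.1 = 3669.4 Mg Hg.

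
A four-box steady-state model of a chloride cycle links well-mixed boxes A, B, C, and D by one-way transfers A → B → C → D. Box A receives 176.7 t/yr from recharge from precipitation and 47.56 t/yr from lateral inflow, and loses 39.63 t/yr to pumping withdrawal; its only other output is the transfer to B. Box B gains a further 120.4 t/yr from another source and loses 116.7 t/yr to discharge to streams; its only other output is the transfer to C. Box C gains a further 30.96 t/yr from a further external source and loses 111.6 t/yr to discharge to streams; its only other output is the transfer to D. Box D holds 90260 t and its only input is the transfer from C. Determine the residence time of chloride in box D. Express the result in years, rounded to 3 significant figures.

838 yr

Box A: F(A→B) = (176.7 + 47.56) − 39.63 = 184.63 t/yr.
Box B: F(B→C) = (184.63 + 120.4) − 116.7 = 188.33 t/yr.
Box C: F(C→D) = (188.33 + 30.96) − 111.6 = 107.69 t/yr.
Box D throughput = its input = 107.69 t/yr; τ = 90260 / 107.69 = 838.1 yr.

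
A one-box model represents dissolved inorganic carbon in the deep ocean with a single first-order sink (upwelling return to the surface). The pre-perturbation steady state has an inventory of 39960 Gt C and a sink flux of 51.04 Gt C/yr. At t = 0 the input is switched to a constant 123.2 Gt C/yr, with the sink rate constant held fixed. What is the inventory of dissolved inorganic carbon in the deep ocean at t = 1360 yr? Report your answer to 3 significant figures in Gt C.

Residence time τ = M₀/F₀ = 782.9 yr. The eventual steady state is M_∞ = M₀·(F₁/F₀) = 39960 × 123.2/51.04 = 96455 Gt C.
The anomaly ΔM(t) = M(t) − M_∞ decays as ΔM₀·e^(−t/τ) with ΔM₀ = 39960 − 96455 = −56500 Gt C.
At t = 1360 yr, e^(−t/τ) = e^(−1.737) = 0.1760, so ΔM = −9945 Gt C and M = 96455 − 9945 = 86510 Gt C.

86500 Gt C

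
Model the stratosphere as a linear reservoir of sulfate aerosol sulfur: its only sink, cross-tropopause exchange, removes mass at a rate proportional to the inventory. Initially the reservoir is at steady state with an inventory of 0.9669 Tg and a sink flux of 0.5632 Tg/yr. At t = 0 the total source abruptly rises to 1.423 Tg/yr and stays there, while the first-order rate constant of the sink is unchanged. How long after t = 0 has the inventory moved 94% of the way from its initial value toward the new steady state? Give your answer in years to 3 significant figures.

4.83 yr

τ = M₀/F₀ = 0.9669/0.5632 = 1.717 yr.
The remaining gap fraction is e^(−t/τ); 94% covered ⇒ e^(−t/τ) = 0.0600.
t = −τ ln(0.0600) = 1.717 × 2.813 = 4.830 yr.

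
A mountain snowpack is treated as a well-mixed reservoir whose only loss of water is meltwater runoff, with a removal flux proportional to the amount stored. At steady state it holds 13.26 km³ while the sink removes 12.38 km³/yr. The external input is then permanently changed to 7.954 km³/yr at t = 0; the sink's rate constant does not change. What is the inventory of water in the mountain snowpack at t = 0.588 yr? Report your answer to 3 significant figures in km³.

11.3 km³

Residence time τ = M₀/F₀ = 1.071 yr. The eventual steady state is M_∞ = M₀·(F₁/F₀) = 13.26 × 7.954/12.38 = 8.5194 km³.
The anomaly ΔM(t) = M(t) − M_∞ decays as ΔM₀·e^(−t/τ) with ΔM₀ = 13.26 − 8.5194 = 4.741 km³.
At t = 0.588 yr, e^(−t/τ) = e^(−0.5490) = 0.5775, so ΔM = 2.738 km³ and M = 8.5194 + 2.738 = 11.257 km³.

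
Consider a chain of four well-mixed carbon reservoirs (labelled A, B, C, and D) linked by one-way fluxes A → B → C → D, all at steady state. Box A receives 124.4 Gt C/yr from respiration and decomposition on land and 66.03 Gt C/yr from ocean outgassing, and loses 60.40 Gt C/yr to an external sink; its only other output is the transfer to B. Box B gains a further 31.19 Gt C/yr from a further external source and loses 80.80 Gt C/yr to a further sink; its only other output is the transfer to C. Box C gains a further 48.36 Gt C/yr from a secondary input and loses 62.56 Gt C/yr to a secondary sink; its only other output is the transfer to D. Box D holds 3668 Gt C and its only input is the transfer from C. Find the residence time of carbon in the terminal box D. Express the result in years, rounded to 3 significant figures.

Box A: F(A→B) = (124.4 + 66.03) − 60.40 = 130.03 Gt C/yr.
Box B: F(B→C) = (130.03 + 31.19) − 80.80 = 80.420 Gt C/yr.
Box C: F(C→D) = (80.420 + 48.36) − 62.56 = 66.220 Gt C/yr.
Box D throughput = its input = 66.220 Gt C/yr; τ = 3668 / 66.220 = 55.39 yr.

55.4 yr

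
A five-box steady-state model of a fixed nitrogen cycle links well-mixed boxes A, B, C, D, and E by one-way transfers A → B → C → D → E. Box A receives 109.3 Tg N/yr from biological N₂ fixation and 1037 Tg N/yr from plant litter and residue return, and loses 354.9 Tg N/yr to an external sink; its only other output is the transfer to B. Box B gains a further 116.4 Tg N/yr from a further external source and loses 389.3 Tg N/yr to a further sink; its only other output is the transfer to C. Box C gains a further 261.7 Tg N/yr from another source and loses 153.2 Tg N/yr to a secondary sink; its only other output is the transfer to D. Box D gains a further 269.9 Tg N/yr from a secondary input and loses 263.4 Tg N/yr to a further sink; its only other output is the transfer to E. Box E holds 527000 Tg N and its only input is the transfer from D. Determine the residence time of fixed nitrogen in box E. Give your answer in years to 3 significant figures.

Box A: F(A→B) = (109.3 + 1037) − 354.9 = 791.40 Tg N/yr.
Box B: F(B→C) = (791.40 + 116.4) − 389.3 = 518.50 Tg N/yr.
Box C: F(C→D) = (518.50 + 261.7) − 153.2 = 627.00 Tg N/yr.
Box D: F(D→E) = (627.00 + 269.9) − 263.4 = 633.50 Tg N/yr.
Box E throughput = its input = 633.50 Tg N/yr; τ = 527000 / 633.50 = 831.9 yr.

832 yr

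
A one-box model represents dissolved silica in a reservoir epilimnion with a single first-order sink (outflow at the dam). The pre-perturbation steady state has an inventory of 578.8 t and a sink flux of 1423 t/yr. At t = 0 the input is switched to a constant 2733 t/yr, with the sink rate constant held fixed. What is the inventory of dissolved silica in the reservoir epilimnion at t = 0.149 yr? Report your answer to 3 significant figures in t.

The sink rate constant is k = F₀/M₀ = 1423/578.8 = 2.459 yr⁻¹.
Solving dM/dt = F₁ − kM with M(0) = M₀ gives M(t) = F₁/k + (M₀ − F₁/k)·e^(−kt).
F₁/k = 2733/2.459 = 1111.6 t; kt = 2.459 × 0.149 = 0.3663, e^(−kt) = 0.6933.
M(0.149) = 1111.6 + (578.8 − 1111.6) × 0.6933 = 1111.6 − 369.4 = 742.23 t.

742 t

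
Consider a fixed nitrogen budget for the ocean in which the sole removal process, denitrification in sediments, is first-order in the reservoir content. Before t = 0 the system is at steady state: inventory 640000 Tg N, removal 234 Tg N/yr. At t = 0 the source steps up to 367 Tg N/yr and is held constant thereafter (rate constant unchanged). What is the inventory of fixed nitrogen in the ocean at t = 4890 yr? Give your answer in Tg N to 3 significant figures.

Residence time τ = M₀/F₀ = 2735 yr. The eventual steady state is M_∞ = M₀·(F₁/F₀) = 640000 × 367/234 = 1.0038×10^6 Tg N.
The anomaly ΔM(t) = M(t) − M_∞ decays as ΔM₀·e^(−t/τ) with ΔM₀ = 640000 − 1.0038×10^6 = −363800 Tg N.
At t = 4890 yr, e^(−t/τ) = e^(−1.788) = 0.1673, so ΔM = −60860 Tg N and M = 1.0038×10^6 − 60860 = 942900 Tg N.

943000 Tg N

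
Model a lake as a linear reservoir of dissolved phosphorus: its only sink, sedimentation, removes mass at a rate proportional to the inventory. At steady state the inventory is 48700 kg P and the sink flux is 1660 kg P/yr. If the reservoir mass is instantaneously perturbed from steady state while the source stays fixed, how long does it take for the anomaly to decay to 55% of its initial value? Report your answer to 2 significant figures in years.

For a linear reservoir the anomaly decays as exp(−t/τ) with τ = M/F = 48700/1660 = 29.34 yr.
exp(−t/τ) = 0.55 ⇒ t = −τ ln(0.55) = 29.34 × 0.5978 = 17.54 yr.

18 yr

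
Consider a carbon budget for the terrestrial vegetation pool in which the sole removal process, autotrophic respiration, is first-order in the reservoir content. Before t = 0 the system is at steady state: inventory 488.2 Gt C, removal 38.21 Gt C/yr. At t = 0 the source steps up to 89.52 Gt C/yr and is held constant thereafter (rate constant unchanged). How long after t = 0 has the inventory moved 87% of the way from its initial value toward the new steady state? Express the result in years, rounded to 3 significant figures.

26.1 yr

τ = M₀/F₀ = 488.2/38.21 = 12.78 yr.
The remaining gap fraction is e^(−t/τ); 87% covered ⇒ e^(−t/τ) = 0.130.
t = −τ ln(0.130) = 12.78 × 2.040 = 26.07 yr.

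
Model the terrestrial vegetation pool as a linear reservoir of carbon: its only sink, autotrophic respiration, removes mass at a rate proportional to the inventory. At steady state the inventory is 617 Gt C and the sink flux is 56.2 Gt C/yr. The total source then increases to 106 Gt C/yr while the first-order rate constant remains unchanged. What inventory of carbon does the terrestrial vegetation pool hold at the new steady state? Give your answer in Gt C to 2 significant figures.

Rate constant k = F/M = 56.2 / 617 = 0.09109 yr⁻¹.
At the new steady state, source = k·M_new ⇒ M_new = 106 / 0.09109 = 1164 Gt C.
(Equivalently M_new = M × F_new/F_old = 617 × 106/56.2.)

1200 Gt C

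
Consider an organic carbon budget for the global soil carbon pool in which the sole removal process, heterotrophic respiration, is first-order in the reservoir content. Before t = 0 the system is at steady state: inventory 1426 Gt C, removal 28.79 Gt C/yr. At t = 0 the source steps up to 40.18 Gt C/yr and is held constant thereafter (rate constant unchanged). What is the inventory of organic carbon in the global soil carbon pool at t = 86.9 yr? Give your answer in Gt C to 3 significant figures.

The sink rate constant is k = F₀/M₀ = 28.79/1426 = 0.02019 yr⁻¹.
Solving dM/dt = F₁ − kM with M(0) = M₀ gives M(t) = F₁/k + (M₀ − F₁/k)·e^(−kt).
F₁/k = 40.18/0.02019 = 1990.2 Gt C; kt = 0.02019 × 86.9 = 1.754, e^(−kt) = 0.1730.
M(86.9) = 1990.2 + (1426 − 1990.2) × 0.1730 = 1990.2 − 97.60 = 1892.6 Gt C.

1890 Gt C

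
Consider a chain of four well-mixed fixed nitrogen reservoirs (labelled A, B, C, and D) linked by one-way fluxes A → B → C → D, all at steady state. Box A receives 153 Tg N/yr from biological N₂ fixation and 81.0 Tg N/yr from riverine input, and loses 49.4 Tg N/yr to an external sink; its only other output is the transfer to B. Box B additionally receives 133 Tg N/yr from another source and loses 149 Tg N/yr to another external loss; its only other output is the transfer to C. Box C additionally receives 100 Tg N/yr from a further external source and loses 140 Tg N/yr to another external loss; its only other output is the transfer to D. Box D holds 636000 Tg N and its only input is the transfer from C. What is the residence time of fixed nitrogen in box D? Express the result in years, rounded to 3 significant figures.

4950 yr

Box A: F(A→B) = (153 + 81.0) − 49.4 = 184.60 Tg N/yr.
Box B: F(B→C) = (184.60 + 133) − 149 = 168.60 Tg N/yr.
Box C: F(C→D) = (168.60 + 100) − 140 = 128.60 Tg N/yr.
Box D throughput = its input = 128.60 Tg N/yr; τ = 636000 / 128.60 = 4946 yr.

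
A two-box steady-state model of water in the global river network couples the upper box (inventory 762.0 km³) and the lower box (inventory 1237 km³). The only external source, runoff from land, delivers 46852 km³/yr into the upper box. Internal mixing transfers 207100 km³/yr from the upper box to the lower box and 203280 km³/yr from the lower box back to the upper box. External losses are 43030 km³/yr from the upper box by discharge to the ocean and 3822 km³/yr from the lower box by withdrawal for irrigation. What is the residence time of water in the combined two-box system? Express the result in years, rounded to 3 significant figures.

Residence time in the combined system uses the total inventory and the total *external* removal — internal exchanges between the two boxes cancel.
M_total = 762.0 + 1237 = 1999.0 km³.
ΣF_external_out = 43030 + 3822 = 46852 km³/yr.
τ = M_total / ΣF_ext = 1999.0 / 46852 = 0.04267 yr.

0.0427 yr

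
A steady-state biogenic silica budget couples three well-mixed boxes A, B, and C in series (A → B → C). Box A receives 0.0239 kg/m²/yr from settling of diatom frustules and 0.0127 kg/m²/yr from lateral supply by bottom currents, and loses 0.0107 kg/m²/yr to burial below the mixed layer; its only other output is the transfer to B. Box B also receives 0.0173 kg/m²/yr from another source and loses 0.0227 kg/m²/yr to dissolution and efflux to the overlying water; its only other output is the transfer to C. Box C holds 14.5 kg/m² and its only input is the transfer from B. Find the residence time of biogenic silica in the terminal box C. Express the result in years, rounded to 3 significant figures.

Box A: F(A→B) = (0.0239 + 0.0127) − 0.0107 = 0.025900 kg/m²/yr.
Box B: F(B→C) = (0.025900 + 0.0173) − 0.0227 = 0.020500 kg/m²/yr.
Box C throughput = its input = 0.020500 kg/m²/yr; τ = 14.5 / 0.020500 = 707.3 yr.

707 yr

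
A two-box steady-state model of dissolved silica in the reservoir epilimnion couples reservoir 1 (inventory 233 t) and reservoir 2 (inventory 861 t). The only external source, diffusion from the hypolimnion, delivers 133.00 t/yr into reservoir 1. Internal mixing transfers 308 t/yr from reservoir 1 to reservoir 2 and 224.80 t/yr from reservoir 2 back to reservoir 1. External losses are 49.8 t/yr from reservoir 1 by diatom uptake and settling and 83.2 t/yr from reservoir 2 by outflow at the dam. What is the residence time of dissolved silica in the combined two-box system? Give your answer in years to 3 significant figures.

8.23 yr

Treat the two boxes together as one reservoir: the mixing fluxes between them are internal recycling, so τ = ΣM / Σ(external losses).
M_total = 233 + 861 = 1094.0 t.
ΣF_external_out = 49.8 + 83.2 = 133.00 t/yr.
τ = M_total / ΣF_ext = 1094.0 / 133.00 = 8.226 yr.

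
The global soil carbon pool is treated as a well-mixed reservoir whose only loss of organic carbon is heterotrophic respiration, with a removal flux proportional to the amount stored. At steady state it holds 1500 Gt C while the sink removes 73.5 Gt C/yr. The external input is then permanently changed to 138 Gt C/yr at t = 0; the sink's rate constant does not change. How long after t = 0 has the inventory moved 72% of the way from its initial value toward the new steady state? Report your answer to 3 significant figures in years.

26.0 yr

τ = M₀/F₀ = 1500/73.5 = 20.41 yr.
The remaining gap fraction is e^(−t/τ); 72% covered ⇒ e^(−t/τ) = 0.280.
t = −τ ln(0.280) = 20.41 × 1.273 = 25.98 yr.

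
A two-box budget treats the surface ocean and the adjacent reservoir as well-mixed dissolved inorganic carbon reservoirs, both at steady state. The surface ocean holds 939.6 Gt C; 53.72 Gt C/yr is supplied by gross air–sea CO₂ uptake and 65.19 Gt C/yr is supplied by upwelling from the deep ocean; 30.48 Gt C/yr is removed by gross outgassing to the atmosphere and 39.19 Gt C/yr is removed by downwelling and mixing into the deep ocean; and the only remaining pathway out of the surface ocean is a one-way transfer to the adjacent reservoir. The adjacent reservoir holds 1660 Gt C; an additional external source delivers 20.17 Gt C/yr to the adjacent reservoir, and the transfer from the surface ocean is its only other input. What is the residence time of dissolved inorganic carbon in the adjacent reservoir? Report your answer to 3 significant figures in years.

23.9 yr

Balance the surface ocean: ΣF_in = 53.72 + 65.19 = 118.91 Gt C/yr.
Transfer to the adjacent reservoir = ΣF_in − (30.48 + 39.19) = 49.240 Gt C/yr.
Total input to the adjacent reservoir = 49.240 + 20.17 = 69.410 Gt C/yr; at steady state this equals its total output.
τ = M / F = 1660 / 69.410 = 23.92 yr.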